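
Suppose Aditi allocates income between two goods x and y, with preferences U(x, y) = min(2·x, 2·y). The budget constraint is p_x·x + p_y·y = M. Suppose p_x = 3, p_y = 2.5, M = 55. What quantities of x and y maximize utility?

x* = 10, y* = 10

Leontief preferences: the optimum is at the kink where x/2 = y/2, i.e. y = x.
Budget: p_x·x + p_y·x = M, so (2·p_x + 2·p_y)·x = 2·M.
Demand: x*(p_x,p_y,M) = 2·M/(2·p_x + 2·p_y), y* = 2·M/(2·p_x + 2·p_y).
Here 2·3 + 2·2.5 = 11, giving x* = 10 and y* = 10.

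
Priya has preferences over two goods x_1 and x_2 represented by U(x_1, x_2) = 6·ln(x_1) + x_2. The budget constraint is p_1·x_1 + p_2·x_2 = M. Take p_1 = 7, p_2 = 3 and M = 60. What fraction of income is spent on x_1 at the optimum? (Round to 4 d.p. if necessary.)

Set MRS = p_1/p_2: (6/x_1)/1 = p_1/p_2.
So x_1*(p_1,p_2) = 6·p_2/p_1, independent of income; and x_2* = (M − 6·p_2)/p_2.
At the given prices: x_1* = 6·3/7 = 2.5714, and x_2* = 14.
Expenditure on x_1: 7·2.5714 = 18; share = 0.3.

share on x_1 = 0.3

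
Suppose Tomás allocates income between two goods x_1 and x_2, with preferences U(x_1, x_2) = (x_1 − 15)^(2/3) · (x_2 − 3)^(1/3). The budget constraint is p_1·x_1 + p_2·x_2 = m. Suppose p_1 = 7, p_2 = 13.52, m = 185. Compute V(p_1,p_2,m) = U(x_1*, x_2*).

Let x_1' = x_1−15, x_2' = x_2−3. MRS = 2·x_2'/x_1' = p_1/p_2.
Substituting into the budget: x_1* = 15 + 2/3·(m − 15·p_1 − 3·p_2)/p_1, and x_2* = 3 + 1/3·(…)/p_2.
Discretionary income = 185 − 15·7 − 3·13.52 = 39.44; x_1* = 15 + 2/3·39.44/7 = 18.7562; x_2* = 3 + 1/3·39.44/13.52 = 3.9724.
Utility at the optimum: U(18.7562, 3.9724) = 2.3939.

V = 2.3939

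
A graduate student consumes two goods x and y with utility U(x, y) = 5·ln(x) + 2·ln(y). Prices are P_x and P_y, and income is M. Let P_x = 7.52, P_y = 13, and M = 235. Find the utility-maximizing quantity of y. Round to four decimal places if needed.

y* = 5.1648

MU_x/MU_y = (5·y)/(2·x); tangency sets this equal to P_x/P_y.
So 5·P_y·y = 2·P_x·x; combined with the budget, a share 5/7 of income goes to x.
Demand: x*(P_x,P_y,M) = 5/7·M/P_x and y* = 2/7·M/P_y.
At P_x=7.52, P_y=13, M=235: y* = 2/7·235/13 = 5.1648.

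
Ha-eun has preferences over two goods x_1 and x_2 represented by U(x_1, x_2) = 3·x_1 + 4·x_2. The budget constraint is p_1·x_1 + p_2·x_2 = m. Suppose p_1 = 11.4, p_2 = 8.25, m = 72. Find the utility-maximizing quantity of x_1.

Perfect substitutes: compare marginal utility per dollar. 3/p_1 vs 4/p_2 → 0.2632 vs 0.4848.
x_2 gives more utility per dollar, so spend all income on x_2: x_2* = m/p_2, x_1* = 0.
Numerically: x_1* = 0, x_2* = 8.7273.

x_1* = 0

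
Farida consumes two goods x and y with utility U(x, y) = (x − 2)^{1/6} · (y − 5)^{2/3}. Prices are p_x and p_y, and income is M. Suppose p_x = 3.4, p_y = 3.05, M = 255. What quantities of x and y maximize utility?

Let x' = x−2, y' = y−5. MRS = (1/4)·y'/x' = p_x/p_y.
After buying the subsistence bundle (2, 5), a share 0.2 of the remaining income goes to x: x* = 2 + 0.2·(M − 2p_x − 5p_y)/p_x.
Discretionary income = 255 − 2·3.4 − 5·3.05 = 232.95; x* = 2 + 0.2·232.95/3.4 = 15.7029; y* = 5 + 0.8·232.95/3.05 = 66.1016.

x* = 15.7029, y* = 66.1016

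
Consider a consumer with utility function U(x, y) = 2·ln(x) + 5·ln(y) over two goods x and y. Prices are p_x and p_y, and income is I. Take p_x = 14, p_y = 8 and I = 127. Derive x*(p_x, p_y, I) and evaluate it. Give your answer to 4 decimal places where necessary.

The MRS is (2/5)·y/x. Set MRS = p_x/p_y.
So 2·p_y·y = 5·p_x·x; combined with the budget, a share 2/7 of income goes to x.
Demand: x*(p_x,p_y,I) = 2/7·I/p_x and y* = 5/7·I/p_y.
At p_x=14, p_y=8, I=127: x* = 2/7·127/14 = 2.5918.

x* = 2.5918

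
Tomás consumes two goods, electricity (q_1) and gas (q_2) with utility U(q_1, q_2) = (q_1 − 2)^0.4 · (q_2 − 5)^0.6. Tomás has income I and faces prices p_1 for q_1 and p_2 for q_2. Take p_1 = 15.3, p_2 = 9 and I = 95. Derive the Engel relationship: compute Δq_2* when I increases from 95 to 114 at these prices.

Δq_2* = 1.2667

Let q_1' = q_1−2, q_2' = q_2−5. MRS = (2/3)·q_2'/q_1' = p_1/p_2.
After buying the subsistence bundle (2, 5), a share 0.4 of the remaining income goes to q_1: q_1* = 2 + 0.4·(I − 2p_1 − 5p_2)/p_1.
Discretionary income = 95 − 2·15.3 − 5·9 = 19.4; q_2* = 5 + 0.6·19.4/9 = 6.2933.
At I' = 114: q_2* = 7.56. Change: 7.56 − 6.2933 = 1.2667.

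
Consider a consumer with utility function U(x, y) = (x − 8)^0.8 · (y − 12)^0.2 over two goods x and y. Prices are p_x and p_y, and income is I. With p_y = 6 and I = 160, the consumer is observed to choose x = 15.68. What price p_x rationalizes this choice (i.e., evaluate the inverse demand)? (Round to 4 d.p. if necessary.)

MRS = 4·(y−12)/(x−8). Tangency with p_x/p_y gives y−12 = (1/4)·(p_x/p_y)·(x−8).
Substituting into the budget: x* = 8 + 0.8·(I − 8·p_x − 12·p_y)/p_x, and y* = 12 + 0.2·(…)/p_y.
Set x* = 15.68 in the demand function and solve for p_x: p_x = 5.

p_x = 5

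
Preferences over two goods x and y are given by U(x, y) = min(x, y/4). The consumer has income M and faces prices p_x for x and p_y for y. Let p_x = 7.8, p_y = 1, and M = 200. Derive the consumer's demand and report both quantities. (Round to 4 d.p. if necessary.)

Here 7.8 + 4·1 = 11.8, giving x* = 16.9492 and y* = 67.7966.

x* = 16.9492, y* = 67.7966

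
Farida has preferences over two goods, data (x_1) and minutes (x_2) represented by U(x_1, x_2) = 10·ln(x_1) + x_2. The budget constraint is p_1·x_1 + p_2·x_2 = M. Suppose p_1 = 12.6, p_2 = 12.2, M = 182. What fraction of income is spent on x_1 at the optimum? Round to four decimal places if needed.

share on x_1 = 0.6703

Set MRS = p_1/p_2: (10/x_1)/1 = p_1/p_2.
So x_1*(p_1,p_2) = 10·p_2/p_1, independent of income; and x_2* = (M − 10·p_2)/p_2.
At the given prices: x_1* = 10·12.2/12.6 = 9.6825, and x_2* = 4.918.
Expenditure on x_1: 12.6·9.6825 = 122; share = 0.6703.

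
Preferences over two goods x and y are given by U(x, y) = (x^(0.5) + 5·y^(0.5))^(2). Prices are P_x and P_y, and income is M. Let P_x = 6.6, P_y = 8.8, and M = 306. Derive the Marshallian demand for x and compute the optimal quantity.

x* = 2.3475

MU_x ∝ x^(-0.5), MU_y ∝ 5·y^(-0.5), so MRS = (1/5)·(y/x)^(0.5) = P_x/P_y.
Solve for the ratio: y/x = [5·P_x/P_y]^(2).
Substitute y = (y/x)·x into the budget: x* = M/(P_x + P_y·(y/x)).
Numerically y/x = 14.0625, so x* = 306/(6.6 + 8.8·14.0625) = 2.3475.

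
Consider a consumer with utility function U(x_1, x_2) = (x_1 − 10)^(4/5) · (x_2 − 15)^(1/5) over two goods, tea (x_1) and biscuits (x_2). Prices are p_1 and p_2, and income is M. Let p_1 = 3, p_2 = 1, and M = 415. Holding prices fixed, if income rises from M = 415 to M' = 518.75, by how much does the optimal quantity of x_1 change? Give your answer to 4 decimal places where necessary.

After buying the subsistence bundle (10, 15), a share 0.8 of the remaining income goes to x_1: x_1* = 10 + 0.8·(M − 10p_1 − 15p_2)/p_1.
Discretionary income = 415 − 10·3 − 15·1 = 370; x_1* = 10 + 0.8·370/3 = 108.6667.
At M' = 518.75: x_1* = 136.3333. Change: 136.3333 − 108.6667 = 27.6667.

Δx_1* = 27.6667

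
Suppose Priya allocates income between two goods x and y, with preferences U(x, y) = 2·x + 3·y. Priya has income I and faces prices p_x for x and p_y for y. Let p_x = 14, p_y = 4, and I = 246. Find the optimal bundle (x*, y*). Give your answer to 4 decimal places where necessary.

Perfect substitutes: compare marginal utility per dollar. 2/p_x vs 3/p_y → 0.1429 vs 0.75.
y gives more utility per dollar, so spend all income on y: y* = I/p_y, x* = 0.
Numerically: x* = 0, y* = 61.5.

x* = 0, y* = 61.5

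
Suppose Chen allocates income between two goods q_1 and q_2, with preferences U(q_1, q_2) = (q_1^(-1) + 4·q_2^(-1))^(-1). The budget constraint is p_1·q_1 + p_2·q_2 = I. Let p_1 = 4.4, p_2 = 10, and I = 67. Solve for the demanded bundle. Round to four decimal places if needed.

From the CES first-order condition, (1/4)·(q_2/q_1)^(2) = p_1/p_2.
Solve for the ratio: q_2/q_1 = [4·p_1/p_2]^(0.5).
With the ratio pinned down, the budget gives q_1* = I/(p_1 + p_2·(q_2/q_1)) and q_2* = (q_2/q_1)·q_1*.
Numerically q_2/q_1 = 1.32665, so q_1* = 67/(4.4 + 10·1.32665) = 3.7925 and q_2* = 1.32665·3.7925 = 5.0313.

q_1* = 3.7925, q_2* = 5.0313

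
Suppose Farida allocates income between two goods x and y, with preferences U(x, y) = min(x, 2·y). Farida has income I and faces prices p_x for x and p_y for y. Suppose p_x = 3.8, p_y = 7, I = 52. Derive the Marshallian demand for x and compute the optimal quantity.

x* = 7.1233

With perfect complements, no substitution: consume in ratio x:y = 2:1.
Budget: p_x·x + p_y·(1/2)·x = I, so (2·p_x + p_y)·x = 2·I.
Demand: x*(p_x,p_y,I) = 2·I/(2·p_x + p_y), y* = I/(2·p_x + p_y).
Here 2·3.8 + 7 = 14.6, giving x* = 7.1233.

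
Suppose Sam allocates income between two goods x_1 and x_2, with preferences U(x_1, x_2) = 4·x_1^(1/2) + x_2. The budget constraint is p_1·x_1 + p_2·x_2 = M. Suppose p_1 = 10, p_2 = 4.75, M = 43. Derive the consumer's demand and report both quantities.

x_1* = 0.9025, x_2* = 7.1526

MU_x_1 = 2/√x_1, MU_x_2 = 1. Tangency: 2/√x_1 = p_1/p_2.
Solve: √x_1 = 2·p_2/p_1, so x_1*(p_1,p_2) = (2·p_2/p_1)², and x_2* = (M − p_1·x_1*)/p_2.
Plugging in: x_1* = (2·4.75/10)² = 0.9025, x_2* = 7.1526.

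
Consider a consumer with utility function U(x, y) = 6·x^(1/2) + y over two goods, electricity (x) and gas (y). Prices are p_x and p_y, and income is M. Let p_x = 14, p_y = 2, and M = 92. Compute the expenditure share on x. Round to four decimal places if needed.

share on x = 0.028

Set MRS = p_x/p_y: 3·x^(−1/2) = p_x/p_y.
Solve: √x = 3·p_y/p_x, so x*(p_x,p_y) = (3·p_y/p_x)², and y* = (M − p_x·x*)/p_y.
Plugging in: x* = (3·2/14)² = 0.1837, y* = 44.7143.
Expenditure on x: 14·0.1837 = 2.5714; share = 0.028.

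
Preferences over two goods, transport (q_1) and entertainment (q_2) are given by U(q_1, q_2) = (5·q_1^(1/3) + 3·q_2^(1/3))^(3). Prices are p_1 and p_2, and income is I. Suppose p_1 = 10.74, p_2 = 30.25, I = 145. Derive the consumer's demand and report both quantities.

q_1* = 10.573, q_2* = 1.0395

MRS = MU_q_1/MU_q_2 = (5/3)·(q_2/q_1)^(2/3). Set equal to p_1/p_2.
Hence q_2/q_1 = ((3/5)·p_1/p_2)^(1/(2/3)), i.e. raised to the 1.5 power.
With the ratio pinned down, the budget gives q_1* = I/(p_1 + p_2·(q_2/q_1)) and q_2* = (q_2/q_1)·q_1*.
Numerically q_2/q_1 = 0.098321, so q_1* = 145/(10.74 + 30.25·0.098321) = 10.573 and q_2* = 0.098321·10.573 = 1.0395.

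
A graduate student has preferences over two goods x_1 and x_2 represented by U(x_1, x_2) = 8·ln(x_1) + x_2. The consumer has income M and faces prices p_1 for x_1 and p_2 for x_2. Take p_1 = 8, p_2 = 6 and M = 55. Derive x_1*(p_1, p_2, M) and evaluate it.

x_1* = 6

MU_x_1 = 8/x_1, MU_x_2 = 1. Tangency: 8/x_1 = p_1/p_2.
So x_1*(p_1,p_2) = 8·p_2/p_1, independent of income; and x_2* = (M − 8·p_2)/p_2.
At the given prices: x_1* = 8·6/8 = 6.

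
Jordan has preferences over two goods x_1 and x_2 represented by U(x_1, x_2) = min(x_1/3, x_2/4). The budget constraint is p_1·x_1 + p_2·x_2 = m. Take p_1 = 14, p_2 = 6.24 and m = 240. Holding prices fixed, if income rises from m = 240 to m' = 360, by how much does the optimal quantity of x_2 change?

Demand: x_1*(p_1,p_2,m) = 3·m/(3·p_1 + 4·p_2), x_2* = 4·m/(3·p_1 + 4·p_2).
Here 3·14 + 4·6.24 = 66.96, giving x_2* = 14.3369.
At m' = 360: x_2* = 21.5054. Change: 21.5054 − 14.3369 = 7.1685.

Δx_2* = 7.1685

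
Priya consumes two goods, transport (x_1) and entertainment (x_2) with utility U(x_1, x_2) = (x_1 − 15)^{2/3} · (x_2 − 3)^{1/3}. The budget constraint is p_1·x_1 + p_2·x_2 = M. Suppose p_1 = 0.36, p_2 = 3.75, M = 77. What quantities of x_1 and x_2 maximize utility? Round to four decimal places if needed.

MRS = 2·(x_2−3)/(x_1−15). Tangency with p_1/p_2 gives x_2−3 = (1/2)·(p_1/p_2)·(x_1−15).
Substituting into the budget: x_1* = 15 + 2/3·(M − 15·p_1 − 3·p_2)/p_1, and x_2* = 3 + 1/3·(…)/p_2.
Discretionary income = 77 − 15·0.36 − 3·3.75 = 60.35; x_1* = 15 + 2/3·60.35/0.36 = 126.7593; x_2* = 3 + 1/3·60.35/3.75 = 8.3644.

x_1* = 126.7593, x_2* = 8.3644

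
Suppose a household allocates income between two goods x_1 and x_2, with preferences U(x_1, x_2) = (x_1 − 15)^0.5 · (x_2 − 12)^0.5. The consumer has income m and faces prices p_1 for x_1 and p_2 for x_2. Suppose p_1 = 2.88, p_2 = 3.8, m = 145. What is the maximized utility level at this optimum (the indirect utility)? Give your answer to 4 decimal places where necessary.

V = 8.4941

MRS = (x_2−12)/(x_1−15). Tangency with p_1/p_2 gives x_2−12 = (p_1/p_2)·(x_1−15).
Substituting into the budget: x_1* = 15 + 0.5·(m − 15·p_1 − 12·p_2)/p_1, and x_2* = 12 + 0.5·(…)/p_2.
Discretionary income = 145 − 15·2.88 − 12·3.8 = 56.2; x_1* = 15 + 0.5·56.2/2.88 = 24.7569; x_2* = 12 + 0.5·56.2/3.8 = 19.3947.
Utility at the optimum: U(24.7569, 19.3947) = 8.4941.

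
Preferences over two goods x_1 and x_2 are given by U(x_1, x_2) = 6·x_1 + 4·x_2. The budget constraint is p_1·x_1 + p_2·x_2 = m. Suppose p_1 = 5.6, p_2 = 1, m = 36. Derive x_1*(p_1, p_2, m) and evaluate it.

x_1* = 0

Perfect substitutes: compare marginal utility per dollar. 6/p_1 vs 4/p_2 → 1.0714 vs 4.
x_2 gives more utility per dollar, so spend all income on x_2: x_2* = m/p_2, x_1* = 0.
Numerically: x_1* = 0, x_2* = 36.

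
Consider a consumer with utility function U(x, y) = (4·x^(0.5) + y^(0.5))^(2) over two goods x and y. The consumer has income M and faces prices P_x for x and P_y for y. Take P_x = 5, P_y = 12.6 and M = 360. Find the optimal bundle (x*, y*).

MRS = MU_x/MU_y = 4·(y/x)^(0.5). Set equal to P_x/P_y.
Solve for the ratio: y/x = [(1/4)·P_x/P_y]^(2).
Substitute y = (y/x)·x into the budget: x* = M/(P_x + P_y·(y/x)).
Numerically y/x = 0.009842, so x* = 360/(5 + 12.6·0.009842) = 70.2575 and y* = 0.009842·70.2575 = 0.6915.

x* = 70.2575, y* = 0.6915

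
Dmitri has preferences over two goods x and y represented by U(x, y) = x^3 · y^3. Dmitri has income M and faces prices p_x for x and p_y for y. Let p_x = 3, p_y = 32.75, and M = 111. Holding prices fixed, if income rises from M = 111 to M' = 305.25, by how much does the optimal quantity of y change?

Δy* = 2.9656

Tangency: MRS = y/x = p_x/p_y.
So 3·p_y·y = 3·p_x·x; combined with the budget, a share 0.5 of income goes to x.
Demand: x*(p_x,p_y,M) = 0.5·M/p_x and y* = 0.5·M/p_y.
At p_x=3, p_y=32.75, M=111: y* = 0.5·111/32.75 = 1.6947.
At M' = 305.25: y* = 4.6603. Change: 4.6603 − 1.6947 = 2.9656.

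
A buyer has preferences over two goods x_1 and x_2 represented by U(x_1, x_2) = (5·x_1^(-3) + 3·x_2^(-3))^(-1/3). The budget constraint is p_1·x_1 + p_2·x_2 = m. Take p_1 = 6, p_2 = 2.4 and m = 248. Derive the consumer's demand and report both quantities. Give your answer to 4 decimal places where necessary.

Substitute x_2 = (x_2/x_1)·x_1 into the budget: x_1* = m/(p_1 + p_2·(x_2/x_1)).
Numerically x_2/x_1 = 1.106682, so x_1* = 248/(6 + 2.4·1.106682) = 28.6505 and x_2* = 1.106682·28.6505 = 31.707.

x_1* = 28.6505, x_2* = 31.707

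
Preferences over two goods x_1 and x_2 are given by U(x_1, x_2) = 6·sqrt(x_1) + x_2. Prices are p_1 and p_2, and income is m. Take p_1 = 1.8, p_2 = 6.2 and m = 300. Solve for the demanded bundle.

Utility is quasi-linear in x_2; the FOC for x_1 is 3/√x_1 = p_1/p_2.
Solve: √x_1 = 3·p_2/p_1, so x_1*(p_1,p_2) = (3·p_2/p_1)², and x_2* = (m − p_1·x_1*)/p_2.
Plugging in: x_1* = (3·6.2/1.8)² = 106.7778, x_2* = 17.3871.

x_1* = 106.7778, x_2* = 17.3871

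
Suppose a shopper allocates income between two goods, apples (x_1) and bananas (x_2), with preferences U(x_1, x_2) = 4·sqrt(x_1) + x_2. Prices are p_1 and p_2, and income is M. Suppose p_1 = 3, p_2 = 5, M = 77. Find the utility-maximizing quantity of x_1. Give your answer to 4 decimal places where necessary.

Set MRS = p_1/p_2: 2·x_1^(−1/2) = p_1/p_2.
Thus x_1* = (2·p_2/p_1)² — independent of M — with the rest of income spent on x_2.
Plugging in: x_1* = (2·5/3)² = 11.1111.

x_1* = 11.1111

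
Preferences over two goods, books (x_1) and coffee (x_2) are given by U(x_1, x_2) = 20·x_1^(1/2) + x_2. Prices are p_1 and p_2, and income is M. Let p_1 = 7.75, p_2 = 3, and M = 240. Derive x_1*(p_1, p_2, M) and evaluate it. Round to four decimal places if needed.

Set MRS = p_1/p_2: 10·x_1^(−1/2) = p_1/p_2.
Thus x_1* = (10·p_2/p_1)² — independent of M — with the rest of income spent on x_2.
Plugging in: x_1* = (10·3/7.75)² = 14.9844.

x_1* = 14.9844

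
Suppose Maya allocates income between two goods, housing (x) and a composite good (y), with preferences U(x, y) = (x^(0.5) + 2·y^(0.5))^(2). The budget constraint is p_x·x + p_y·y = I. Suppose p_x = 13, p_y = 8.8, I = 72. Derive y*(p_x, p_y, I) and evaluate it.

MRS = MU_x/MU_y = (1/2)·(y/x)^(0.5). Set equal to p_x/p_y.
Solve for the ratio: y/x = [2·p_x/p_y]^(2).
Substitute y = (y/x)·x into the budget: x* = I/(p_x + p_y·(y/x)).
Numerically y/x = 8.729339, so x* = 72/(13 + 8.8·8.729339) = 0.8016 and y* = 8.729339·0.8016 = 6.9976.

y* = 6.9976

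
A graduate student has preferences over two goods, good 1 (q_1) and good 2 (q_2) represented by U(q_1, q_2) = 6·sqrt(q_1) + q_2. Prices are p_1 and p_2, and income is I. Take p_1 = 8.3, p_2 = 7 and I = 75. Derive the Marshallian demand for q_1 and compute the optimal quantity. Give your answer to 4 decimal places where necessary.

Set MRS = p_1/p_2: 3·q_1^(−1/2) = p_1/p_2.
Solve: √q_1 = 3·p_2/p_1, so q_1*(p_1,p_2) = (3·p_2/p_1)², and q_2* = (I − p_1·q_1*)/p_2.
Plugging in: q_1* = (3·7/8.3)² = 6.4015.

q_1* = 6.4015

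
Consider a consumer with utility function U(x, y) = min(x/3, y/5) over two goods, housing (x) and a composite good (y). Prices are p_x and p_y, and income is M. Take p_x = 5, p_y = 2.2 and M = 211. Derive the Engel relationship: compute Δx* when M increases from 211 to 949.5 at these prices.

Δx* = 85.2115

With perfect complements, no substitution: consume in ratio x:y = 3:5.
Budget: p_x·x + p_y·(5/3)·x = M, so (3·p_x + 5·p_y)·x = 3·M.
Demand: x*(p_x,p_y,M) = 3·M/(3·p_x + 5·p_y), y* = 5·M/(3·p_x + 5·p_y).
Here 3·5 + 5·2.2 = 26, giving x* = 24.3462.
At M' = 949.5: x* = 109.5577. Change: 109.5577 − 24.3462 = 85.2115.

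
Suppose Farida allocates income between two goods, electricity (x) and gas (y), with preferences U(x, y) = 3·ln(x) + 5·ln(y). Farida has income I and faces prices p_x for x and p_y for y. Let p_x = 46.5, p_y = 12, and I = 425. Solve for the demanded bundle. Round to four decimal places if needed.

x* = 3.4274, y* = 22.1354

Demand: x*(p_x,p_y,I) = 0.375·I/p_x and y* = 0.625·I/p_y.
At p_x=46.5, p_y=12, I=425: x* = 0.375·425/46.5 = 3.4274, y* = 22.1354.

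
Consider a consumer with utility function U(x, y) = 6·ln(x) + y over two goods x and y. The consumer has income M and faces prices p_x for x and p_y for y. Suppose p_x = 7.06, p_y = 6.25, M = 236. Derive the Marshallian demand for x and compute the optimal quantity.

x* = 5.3116

So x*(p_x,p_y) = 6·p_y/p_x, independent of income; and y* = (M − 6·p_y)/p_y.
At the given prices: x* = 6·6.25/7.06 = 5.3116.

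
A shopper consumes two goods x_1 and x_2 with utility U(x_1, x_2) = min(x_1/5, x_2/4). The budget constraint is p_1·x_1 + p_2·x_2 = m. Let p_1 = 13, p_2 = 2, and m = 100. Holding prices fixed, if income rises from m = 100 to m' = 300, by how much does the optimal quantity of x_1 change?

Δx_1* = 13.6986

With perfect complements, no substitution: consume in ratio x_1:x_2 = 5:4.
Budget: p_1·x_1 + p_2·(4/5)·x_1 = m, so (5·p_1 + 4·p_2)·x_1 = 5·m.
Demand: x_1*(p_1,p_2,m) = 5·m/(5·p_1 + 4·p_2), x_2* = 4·m/(5·p_1 + 4·p_2).
Here 5·13 + 4·2 = 73, giving x_1* = 6.8493.
At m' = 300: x_1* = 20.5479. Change: 20.5479 − 6.8493 = 13.6986.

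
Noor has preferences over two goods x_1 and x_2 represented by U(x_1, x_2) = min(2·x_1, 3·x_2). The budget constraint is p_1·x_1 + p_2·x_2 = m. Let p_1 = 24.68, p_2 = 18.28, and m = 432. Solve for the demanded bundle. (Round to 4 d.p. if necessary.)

x_1* = 11.7179, x_2* = 7.8119

With perfect complements, no substitution: consume in ratio x_1:x_2 = 3:2.
Budget: p_1·x_1 + p_2·(2/3)·x_1 = m, so (3·p_1 + 2·p_2)·x_1 = 3·m.
Demand: x_1*(p_1,p_2,m) = 3·m/(3·p_1 + 2·p_2), x_2* = 2·m/(3·p_1 + 2·p_2).
Here 3·24.68 + 2·18.28 = 110.6, giving x_1* = 11.7179 and x_2* = 7.8119.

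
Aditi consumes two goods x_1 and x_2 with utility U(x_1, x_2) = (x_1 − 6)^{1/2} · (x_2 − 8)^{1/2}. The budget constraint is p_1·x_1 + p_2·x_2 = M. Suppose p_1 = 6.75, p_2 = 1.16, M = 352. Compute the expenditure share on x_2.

This is Cobb-Douglas in (x_1−6, x_2−8): tangency gives 0.5·p_2·(x_2−8) = 0.5·p_1·(x_1−6).
After buying the subsistence bundle (6, 8), a share 0.5 of the remaining income goes to x_1: x_1* = 6 + 0.5·(M − 6p_1 − 8p_2)/p_1.
Discretionary income = 352 − 6·6.75 − 8·1.16 = 302.22; x_1* = 6 + 0.5·302.22/6.75 = 28.3867; x_2* = 8 + 0.5·302.22/1.16 = 138.2672.
Expenditure on x_2: 1.16·138.2672 = 160.39; share = 0.4557.

share on x_2 = 0.4557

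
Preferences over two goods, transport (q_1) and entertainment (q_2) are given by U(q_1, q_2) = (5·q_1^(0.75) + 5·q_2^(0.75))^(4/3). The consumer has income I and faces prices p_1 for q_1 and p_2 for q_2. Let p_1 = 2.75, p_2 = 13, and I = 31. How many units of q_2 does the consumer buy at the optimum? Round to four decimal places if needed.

q_2* = 0.0224

MU_q_1 ∝ 5·q_1^(-0.25), MU_q_2 ∝ 5·q_2^(-0.25), so MRS = (q_2/q_1)^(0.25) = p_1/p_2.
Hence q_2/q_1 = (p_1/p_2)^(1/(0.25)), i.e. raised to the 4 power.
With the ratio pinned down, the budget gives q_1* = I/(p_1 + p_2·(q_2/q_1)) and q_2* = (q_2/q_1)·q_1*.
Numerically q_2/q_1 = 0.002002, so q_1* = 31/(2.75 + 13·0.002002) = 11.167 and q_2* = 0.002002·11.167 = 0.0224.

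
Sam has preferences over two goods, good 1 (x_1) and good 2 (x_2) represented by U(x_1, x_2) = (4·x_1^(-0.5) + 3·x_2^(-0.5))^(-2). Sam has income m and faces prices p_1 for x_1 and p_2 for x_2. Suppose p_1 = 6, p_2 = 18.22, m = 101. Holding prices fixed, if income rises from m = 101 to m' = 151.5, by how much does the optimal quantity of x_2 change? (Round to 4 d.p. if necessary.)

MRS = MU_x_1/MU_x_2 = (4/3)·(x_2/x_1)^(1.5). Set equal to p_1/p_2.
Solve for the ratio: x_2/x_1 = [(3/4)·p_1/p_2]^(2/3).
Substitute x_2 = (x_2/x_1)·x_1 into the budget: x_1* = m/(p_1 + p_2·(x_2/x_1)).
Numerically x_2/x_1 = 0.393649, so x_1* = 101/(6 + 18.22·0.393649) = 7.6676 and x_2* = 0.393649·7.6676 = 3.0183.
At m' = 151.5: x_2* = 4.5275. Change: 4.5275 − 3.0183 = 1.5092.

Δx_2* = 1.5092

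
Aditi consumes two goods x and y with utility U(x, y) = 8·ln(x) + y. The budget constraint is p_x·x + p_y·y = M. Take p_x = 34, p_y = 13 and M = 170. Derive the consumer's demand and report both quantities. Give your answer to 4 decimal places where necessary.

So x*(p_x,p_y) = 8·p_y/p_x, independent of income; and y* = (M − 8·p_y)/p_y.
At the given prices: x* = 8·13/34 = 3.0588, and y* = 5.0769.

x* = 3.0588, y* = 5.0769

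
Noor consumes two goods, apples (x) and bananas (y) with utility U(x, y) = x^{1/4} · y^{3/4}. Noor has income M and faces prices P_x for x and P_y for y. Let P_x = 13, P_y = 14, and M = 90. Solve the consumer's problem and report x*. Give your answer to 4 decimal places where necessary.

x* = 1.7308

Tangency: MRS = (1/3)·y/x = P_x/P_y.
So 0.25·P_y·y = 0.75·P_x·x; combined with the budget, a share 0.25 of income goes to x.
Demand: x*(P_x,P_y,M) = 0.25·M/P_x and y* = 0.75·M/P_y.
At P_x=13, P_y=14, M=90: x* = 0.25·90/13 = 1.7308.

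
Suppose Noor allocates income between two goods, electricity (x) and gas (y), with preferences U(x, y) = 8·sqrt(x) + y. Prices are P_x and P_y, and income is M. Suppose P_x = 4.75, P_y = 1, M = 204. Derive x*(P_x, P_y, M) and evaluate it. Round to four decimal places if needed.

Utility is quasi-linear in y; the FOC for x is 4/√x = P_x/P_y.
Solve: √x = 4·P_y/P_x, so x*(P_x,P_y) = (4·P_y/P_x)², and y* = (M − P_x·x*)/P_y.
Plugging in: x* = (4·1/4.75)² = 0.7091.

x* = 0.7091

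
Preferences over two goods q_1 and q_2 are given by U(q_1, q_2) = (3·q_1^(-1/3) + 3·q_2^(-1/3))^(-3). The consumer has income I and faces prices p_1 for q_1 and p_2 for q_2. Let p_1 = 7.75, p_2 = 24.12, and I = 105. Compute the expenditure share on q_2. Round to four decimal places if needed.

share on q_2 = 0.5705

MU_q_1 ∝ 3·q_1^(-4/3), MU_q_2 ∝ 3·q_2^(-4/3), so MRS = (q_2/q_1)^(4/3) = p_1/p_2.
Hence q_2/q_1 = (p_1/p_2)^(1/(4/3)), i.e. raised to the 0.75 power.
With the ratio pinned down, the budget gives q_1* = I/(p_1 + p_2·(q_2/q_1)) and q_2* = (q_2/q_1)·q_1*.
Numerically q_2/q_1 = 0.426769, so q_1* = 105/(7.75 + 24.12·0.426769) = 5.8192 and q_2* = 0.426769·5.8192 = 2.4835.
Expenditure on q_2: 24.12·2.4835 = 59.9011; share = 0.5705.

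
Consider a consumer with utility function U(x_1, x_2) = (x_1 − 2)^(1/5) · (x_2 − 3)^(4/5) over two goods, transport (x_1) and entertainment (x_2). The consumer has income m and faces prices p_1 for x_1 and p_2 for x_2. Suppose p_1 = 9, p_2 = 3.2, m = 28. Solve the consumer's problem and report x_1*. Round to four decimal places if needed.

After buying the subsistence bundle (2, 3), a share 0.2 of the remaining income goes to x_1: x_1* = 2 + 0.2·(m − 2p_1 − 3p_2)/p_1.
Discretionary income = 28 − 2·9 − 3·3.2 = 0.4; x_1* = 2 + 0.2·0.4/9 = 2.0089.

x_1* = 2.0089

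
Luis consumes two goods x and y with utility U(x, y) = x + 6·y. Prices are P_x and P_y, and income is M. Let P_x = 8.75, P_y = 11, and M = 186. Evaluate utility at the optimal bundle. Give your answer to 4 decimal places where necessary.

V = 101.4545

y gives more utility per dollar, so spend all income on y: y* = M/P_y, x* = 0.
Numerically: x* = 0, y* = 16.9091.
Utility at the optimum: U(0, 16.9091) = 101.4545.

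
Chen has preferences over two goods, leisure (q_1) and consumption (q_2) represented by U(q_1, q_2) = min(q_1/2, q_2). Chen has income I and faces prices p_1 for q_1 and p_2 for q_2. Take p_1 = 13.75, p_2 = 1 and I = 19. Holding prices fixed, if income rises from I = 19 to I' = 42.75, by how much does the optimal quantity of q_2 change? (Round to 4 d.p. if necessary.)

Δq_2* = 0.8333

With perfect complements, no substitution: consume in ratio q_1:q_2 = 2:1.
Budget: p_1·q_1 + p_2·(1/2)·q_1 = I, so (2·p_1 + p_2)·q_1 = 2·I.
Demand: q_1*(p_1,p_2,I) = 2·I/(2·p_1 + p_2), q_2* = I/(2·p_1 + p_2).
Here 2·13.75 + 1 = 28.5, giving q_2* = 0.6667.
At I' = 42.75: q_2* = 1.5. Change: 1.5 − 0.6667 = 0.8333.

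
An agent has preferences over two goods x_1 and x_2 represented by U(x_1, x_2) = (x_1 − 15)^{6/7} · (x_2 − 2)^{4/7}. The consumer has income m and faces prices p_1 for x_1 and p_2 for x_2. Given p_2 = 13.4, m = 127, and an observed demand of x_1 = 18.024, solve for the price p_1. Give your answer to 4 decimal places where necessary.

This is Cobb-Douglas in (x_1−15, x_2−2): tangency gives 6/7·p_2·(x_2−2) = 4/7·p_1·(x_1−15).
After buying the subsistence bundle (15, 2), a share 0.6 of the remaining income goes to x_1: x_1* = 15 + 0.6·(m − 15p_1 − 2p_2)/p_1.
Set x_1* = 18.024 in the demand function and solve for p_1: p_1 = 5.

p_1 = 5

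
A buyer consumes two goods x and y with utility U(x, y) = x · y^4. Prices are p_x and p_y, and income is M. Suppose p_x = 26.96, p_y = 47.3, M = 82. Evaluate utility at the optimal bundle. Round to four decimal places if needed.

V = 2.2506

The MRS is (1/4)·y/x. Set MRS = p_x/p_y.
Rearranging, p_y·y = 4·p_x·x. Substituting into the budget gives p_x·x·(1 + 4) = M.
Demand: x*(p_x,p_y,M) = 0.2·M/p_x and y* = 0.8·M/p_y.
At p_x=26.96, p_y=47.3, M=82: x* = 0.2·82/26.96 = 0.6083, y* = 1.3869.
Utility at the optimum: U(0.6083, 1.3869) = 2.2506.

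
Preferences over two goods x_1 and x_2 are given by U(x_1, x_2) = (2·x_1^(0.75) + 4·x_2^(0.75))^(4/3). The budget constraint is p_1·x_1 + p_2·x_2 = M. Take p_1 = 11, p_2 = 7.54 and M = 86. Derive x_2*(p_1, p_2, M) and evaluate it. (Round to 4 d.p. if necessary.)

Numerically x_2/x_1 = 72.477856, so x_1* = 86/(11 + 7.54·72.477856) = 0.1543 and x_2* = 72.477856·0.1543 = 11.1808.

x_2* = 11.1808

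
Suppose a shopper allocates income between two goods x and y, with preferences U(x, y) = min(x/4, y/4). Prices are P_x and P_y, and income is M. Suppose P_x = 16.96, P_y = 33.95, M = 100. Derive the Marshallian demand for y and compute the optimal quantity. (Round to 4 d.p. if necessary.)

Leontief preferences: the optimum is at the kink where x/4 = y/4, i.e. y = x.
Budget: P_x·x + P_y·x = M, so (4·P_x + 4·P_y)·x = 4·M.
Demand: x*(P_x,P_y,M) = 4·M/(4·P_x + 4·P_y), y* = 4·M/(4·P_x + 4·P_y).
Here 4·16.96 + 4·33.95 = 203.64, giving y* = 1.9643.

y* = 1.9643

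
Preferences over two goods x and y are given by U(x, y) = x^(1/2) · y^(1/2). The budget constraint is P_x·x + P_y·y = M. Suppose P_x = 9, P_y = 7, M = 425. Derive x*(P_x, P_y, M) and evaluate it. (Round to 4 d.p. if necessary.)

Tangency: MRS = y/x = P_x/P_y.
Rearranging, P_y·y = P_x·x. Substituting into the budget gives P_x·x·(1 + 1) = M.
Demand: x*(P_x,P_y,M) = 0.5·M/P_x and y* = 0.5·M/P_y.
At P_x=9, P_y=7, M=425: x* = 0.5·425/9 = 23.6111.

x* = 23.6111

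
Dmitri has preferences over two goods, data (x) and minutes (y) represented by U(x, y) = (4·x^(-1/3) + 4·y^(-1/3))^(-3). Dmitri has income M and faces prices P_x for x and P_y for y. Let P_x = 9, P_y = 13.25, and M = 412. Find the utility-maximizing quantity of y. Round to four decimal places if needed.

y* = 16.2982

MRS = MU_x/MU_y = (y/x)^(4/3). Set equal to P_x/P_y.
Solve for the ratio: y/x = [P_x/P_y]^(0.75).
Substitute y = (y/x)·x into the budget: x* = M/(P_x + P_y·(y/x)).
Numerically y/x = 0.748204, so x* = 412/(9 + 13.25·0.748204) = 21.7831 and y* = 0.748204·21.7831 = 16.2982.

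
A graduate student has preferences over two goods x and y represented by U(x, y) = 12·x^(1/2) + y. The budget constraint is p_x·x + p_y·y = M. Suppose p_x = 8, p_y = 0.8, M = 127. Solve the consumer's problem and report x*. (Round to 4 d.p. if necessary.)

MU_x = 6/√x, MU_y = 1. Tangency: 6/√x = p_x/p_y.
Solve: √x = 6·p_y/p_x, so x*(p_x,p_y) = (6·p_y/p_x)², and y* = (M − p_x·x*)/p_y.
Plugging in: x* = (6·0.8/8)² = 0.36.

x* = 0.36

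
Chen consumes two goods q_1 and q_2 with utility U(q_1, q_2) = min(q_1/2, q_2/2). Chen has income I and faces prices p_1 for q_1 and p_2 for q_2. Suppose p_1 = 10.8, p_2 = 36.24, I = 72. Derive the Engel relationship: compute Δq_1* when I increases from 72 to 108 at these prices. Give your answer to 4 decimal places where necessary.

Δq_1* = 0.7653

Leontief preferences: the optimum is at the kink where q_1/2 = q_2/2, i.e. q_2 = q_1.
Budget: p_1·q_1 + p_2·q_1 = I, so (2·p_1 + 2·p_2)·q_1 = 2·I.
Demand: q_1*(p_1,p_2,I) = 2·I/(2·p_1 + 2·p_2), q_2* = 2·I/(2·p_1 + 2·p_2).
Here 2·10.8 + 2·36.24 = 94.08, giving q_1* = 1.5306.
At I' = 108: q_1* = 2.2959. Change: 2.2959 − 1.5306 = 0.7653.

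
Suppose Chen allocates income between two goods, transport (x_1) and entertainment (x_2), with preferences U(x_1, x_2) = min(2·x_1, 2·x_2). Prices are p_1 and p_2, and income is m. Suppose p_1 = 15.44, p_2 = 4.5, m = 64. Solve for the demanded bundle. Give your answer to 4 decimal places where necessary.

x_1* = 3.2096, x_2* = 3.2096

Leontief preferences: the optimum is at the kink where x_1/2 = x_2/2, i.e. x_2 = x_1.
Budget: p_1·x_1 + p_2·x_1 = m, so (2·p_1 + 2·p_2)·x_1 = 2·m.
Demand: x_1*(p_1,p_2,m) = 2·m/(2·p_1 + 2·p_2), x_2* = 2·m/(2·p_1 + 2·p_2).
Here 2·15.44 + 2·4.5 = 39.88, giving x_1* = 3.2096 and x_2* = 3.2096.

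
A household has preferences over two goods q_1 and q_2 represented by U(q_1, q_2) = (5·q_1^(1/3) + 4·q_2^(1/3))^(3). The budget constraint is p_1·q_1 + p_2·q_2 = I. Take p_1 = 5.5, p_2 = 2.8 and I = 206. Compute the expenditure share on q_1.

MU_q_1 ∝ 5·q_1^(-2/3), MU_q_2 ∝ 4·q_2^(-2/3), so MRS = (5/4)·(q_2/q_1)^(2/3) = p_1/p_2.
Hence q_2/q_1 = ((4/5)·p_1/p_2)^(1/(2/3)), i.e. raised to the 1.5 power.
Substitute q_2 = (q_2/q_1)·q_1 into the budget: q_1* = I/(p_1 + p_2·(q_2/q_1)).
Numerically q_2/q_1 = 1.96989, so q_1* = 206/(5.5 + 2.8·1.96989) = 18.7006 and q_2* = 1.96989·18.7006 = 36.8381.
Expenditure on q_1: 5.5·18.7006 = 102.8533; share = 0.4993.

share on q_1 = 0.4993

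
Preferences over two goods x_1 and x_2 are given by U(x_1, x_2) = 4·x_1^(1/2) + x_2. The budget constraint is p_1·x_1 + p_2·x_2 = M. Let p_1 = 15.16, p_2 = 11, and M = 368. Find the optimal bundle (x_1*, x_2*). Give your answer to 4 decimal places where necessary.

x_1* = 2.1059, x_2* = 30.5522

Set MRS = p_1/p_2: 2·x_1^(−1/2) = p_1/p_2.
Solve: √x_1 = 2·p_2/p_1, so x_1*(p_1,p_2) = (2·p_2/p_1)², and x_2* = (M − p_1·x_1*)/p_2.
Plugging in: x_1* = (2·11/15.16)² = 2.1059, x_2* = 30.5522.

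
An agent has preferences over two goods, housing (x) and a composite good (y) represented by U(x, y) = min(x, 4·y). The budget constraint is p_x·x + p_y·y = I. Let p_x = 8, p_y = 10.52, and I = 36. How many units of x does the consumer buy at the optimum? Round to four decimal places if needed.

x* = 3.3866

Leontief preferences: the optimum is at the kink where x/4 = y/1, i.e. y = (1/4)·x.
Budget: p_x·x + p_y·(1/4)·x = I, so (4·p_x + p_y)·x = 4·I.
Demand: x*(p_x,p_y,I) = 4·I/(4·p_x + p_y), y* = I/(4·p_x + p_y).
Here 4·8 + 10.52 = 42.52, giving x* = 3.3866.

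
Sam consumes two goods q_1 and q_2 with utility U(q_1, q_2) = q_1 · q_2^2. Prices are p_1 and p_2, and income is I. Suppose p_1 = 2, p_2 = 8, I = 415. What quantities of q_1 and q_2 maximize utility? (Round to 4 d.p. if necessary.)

q_1* = 69.1667, q_2* = 34.5833

Demand: q_1*(p_1,p_2,I) = 1/3·I/p_1 and q_2* = 2/3·I/p_2.
At p_1=2, p_2=8, I=415: q_1* = 1/3·415/2 = 69.1667, q_2* = 34.5833.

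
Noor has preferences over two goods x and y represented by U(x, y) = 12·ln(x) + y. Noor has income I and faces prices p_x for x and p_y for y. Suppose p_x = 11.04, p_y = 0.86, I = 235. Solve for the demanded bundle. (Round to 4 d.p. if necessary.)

So x*(p_x,p_y) = 12·p_y/p_x, independent of income; and y* = (I − 12·p_y)/p_y.
At the given prices: x* = 12·0.86/11.04 = 0.9348, and y* = 261.2558.

x* = 0.9348, y* = 261.2558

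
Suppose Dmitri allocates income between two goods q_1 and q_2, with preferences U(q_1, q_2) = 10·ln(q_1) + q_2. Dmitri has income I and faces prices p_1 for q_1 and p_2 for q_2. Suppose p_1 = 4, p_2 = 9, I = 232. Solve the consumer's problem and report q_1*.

MU_q_1 = 10/q_1, MU_q_2 = 1. Tangency: 10/q_1 = p_1/p_2.
So q_1*(p_1,p_2) = 10·p_2/p_1, independent of income; and q_2* = (I − 10·p_2)/p_2.
At the given prices: q_1* = 10·9/4 = 22.5.

q_1* = 22.5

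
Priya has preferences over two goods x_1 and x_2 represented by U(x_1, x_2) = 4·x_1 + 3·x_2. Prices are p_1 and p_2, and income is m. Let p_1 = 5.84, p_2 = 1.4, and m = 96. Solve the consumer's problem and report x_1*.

Numerically: x_1* = 0, x_2* = 68.5714.

x_1* = 0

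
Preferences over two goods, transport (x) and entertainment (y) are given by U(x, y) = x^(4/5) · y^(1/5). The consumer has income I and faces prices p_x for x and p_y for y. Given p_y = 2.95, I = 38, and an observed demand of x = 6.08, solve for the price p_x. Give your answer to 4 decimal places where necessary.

p_x = 5

The MRS is 4·y/x. Set MRS = p_x/p_y.
So 0.8·p_y·y = 0.2·p_x·x; combined with the budget, a share 0.8 of income goes to x.
Demand: x*(p_x,p_y,I) = 0.8·I/p_x and y* = 0.2·I/p_y.
Set x* = 6.08 in the demand function and solve for p_x: p_x = 5.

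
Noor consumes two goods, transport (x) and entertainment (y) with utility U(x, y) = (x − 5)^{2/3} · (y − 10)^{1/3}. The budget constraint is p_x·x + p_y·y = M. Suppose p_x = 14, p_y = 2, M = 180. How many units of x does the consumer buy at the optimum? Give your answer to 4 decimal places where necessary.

Discretionary income = 180 − 5·14 − 10·2 = 90; x* = 5 + 2/3·90/14 = 9.2857.

x* = 9.2857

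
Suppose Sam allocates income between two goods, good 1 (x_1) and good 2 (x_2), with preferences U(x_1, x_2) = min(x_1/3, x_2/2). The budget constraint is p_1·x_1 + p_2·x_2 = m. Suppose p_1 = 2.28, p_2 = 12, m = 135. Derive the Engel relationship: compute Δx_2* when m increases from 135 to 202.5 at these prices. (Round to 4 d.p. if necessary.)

With perfect complements, no substitution: consume in ratio x_1:x_2 = 3:2.
Budget: p_1·x_1 + p_2·(2/3)·x_1 = m, so (3·p_1 + 2·p_2)·x_1 = 3·m.
Demand: x_1*(p_1,p_2,m) = 3·m/(3·p_1 + 2·p_2), x_2* = 2·m/(3·p_1 + 2·p_2).
Here 3·2.28 + 2·12 = 30.84, giving x_2* = 8.7549.
At m' = 202.5: x_2* = 13.1323. Change: 13.1323 − 8.7549 = 4.3774.

Δx_2* = 4.3774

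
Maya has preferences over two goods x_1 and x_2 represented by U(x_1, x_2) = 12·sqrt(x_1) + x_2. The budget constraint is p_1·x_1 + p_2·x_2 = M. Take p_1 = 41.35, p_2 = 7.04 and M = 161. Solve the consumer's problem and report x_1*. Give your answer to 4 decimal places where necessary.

Plugging in: x_1* = (6·7.04/41.35)² = 1.0435.

x_1* = 1.0435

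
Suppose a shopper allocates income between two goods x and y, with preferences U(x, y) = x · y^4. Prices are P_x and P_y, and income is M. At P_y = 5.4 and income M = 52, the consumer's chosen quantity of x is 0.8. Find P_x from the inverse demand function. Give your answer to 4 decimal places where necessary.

The MRS is (1/4)·y/x. Set MRS = P_x/P_y.
So P_y·y = 4·P_x·x; combined with the budget, a share 0.2 of income goes to x.
Demand: x*(P_x,P_y,M) = 0.2·M/P_x and y* = 0.8·M/P_y.
Set x* = 0.8 in the demand function and solve for P_x: P_x = 13.

P_x = 13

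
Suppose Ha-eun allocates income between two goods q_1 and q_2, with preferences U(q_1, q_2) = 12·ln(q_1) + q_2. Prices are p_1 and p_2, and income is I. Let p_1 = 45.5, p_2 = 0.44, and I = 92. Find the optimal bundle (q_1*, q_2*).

q_1* = 0.116, q_2* = 197.0909

Set MRS = p_1/p_2: (12/q_1)/1 = p_1/p_2.
So q_1*(p_1,p_2) = 12·p_2/p_1, independent of income; and q_2* = (I − 12·p_2)/p_2.
At the given prices: q_1* = 12·0.44/45.5 = 0.116, and q_2* = 197.0909.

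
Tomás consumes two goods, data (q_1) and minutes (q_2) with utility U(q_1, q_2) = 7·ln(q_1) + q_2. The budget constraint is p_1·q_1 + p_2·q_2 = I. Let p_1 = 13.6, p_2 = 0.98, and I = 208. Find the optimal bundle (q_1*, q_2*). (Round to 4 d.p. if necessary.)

So q_1*(p_1,p_2) = 7·p_2/p_1, independent of income; and q_2* = (I − 7·p_2)/p_2.
At the given prices: q_1* = 7·0.98/13.6 = 0.5044, and q_2* = 205.2449.

q_1* = 0.5044, q_2* = 205.2449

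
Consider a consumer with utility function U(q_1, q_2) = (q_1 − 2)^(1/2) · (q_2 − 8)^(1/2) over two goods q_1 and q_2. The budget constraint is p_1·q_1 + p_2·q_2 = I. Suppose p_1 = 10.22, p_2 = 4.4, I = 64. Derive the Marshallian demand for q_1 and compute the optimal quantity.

q_1* = 2.409

This is Cobb-Douglas in (q_1−2, q_2−8): tangency gives 0.5·p_2·(q_2−8) = 0.5·p_1·(q_1−2).
After buying the subsistence bundle (2, 8), a share 0.5 of the remaining income goes to q_1: q_1* = 2 + 0.5·(I − 2p_1 − 8p_2)/p_1.
Discretionary income = 64 − 2·10.22 − 8·4.4 = 8.36; q_1* = 2 + 0.5·8.36/10.22 = 2.409.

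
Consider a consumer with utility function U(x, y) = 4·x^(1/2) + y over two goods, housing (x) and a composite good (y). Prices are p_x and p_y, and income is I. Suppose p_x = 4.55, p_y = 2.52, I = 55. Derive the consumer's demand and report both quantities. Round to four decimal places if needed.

x* = 1.227, y* = 19.61

Thus x* = (2·p_y/p_x)² — independent of I — with the rest of income spent on y.
Plugging in: x* = (2·2.52/4.55)² = 1.227, y* = 19.61.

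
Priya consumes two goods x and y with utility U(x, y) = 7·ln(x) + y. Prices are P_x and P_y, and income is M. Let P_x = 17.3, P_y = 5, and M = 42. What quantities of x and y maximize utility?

x* = 2.0231, y* = 1.4

Set MRS = P_x/P_y: (7/x)/1 = P_x/P_y.
So x*(P_x,P_y) = 7·P_y/P_x, independent of income; and y* = (M − 7·P_y)/P_y.
At the given prices: x* = 7·5/17.3 = 2.0231, and y* = 1.4.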